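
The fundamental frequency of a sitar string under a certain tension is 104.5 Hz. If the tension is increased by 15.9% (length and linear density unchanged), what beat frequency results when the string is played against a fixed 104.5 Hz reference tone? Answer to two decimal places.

8.00 Hz

For a string, f ∝ √T, so the new frequency is 104.5·√1.159 = 112.5014 Hz.
f_beat = |112.5014 − 104.5| = 8.00 Hz.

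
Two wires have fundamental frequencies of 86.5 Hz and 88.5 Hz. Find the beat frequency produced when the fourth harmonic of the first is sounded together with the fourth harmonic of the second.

Fourth harmonic of the first: 4·86.5 = 346.0 Hz.
Fourth harmonic of the second: 4·88.5 = 354.0 Hz.
f_beat = |346.0 − 354.0| = 8.0 Hz.

8.0 Hz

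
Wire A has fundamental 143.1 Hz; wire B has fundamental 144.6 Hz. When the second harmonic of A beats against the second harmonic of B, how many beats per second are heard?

3.0 Hz

Second harmonic of the first: 2·143.1 = 286.2 Hz.
Second harmonic of the second: 2·144.6 = 289.2 Hz.
f_beat = |286.2 − 289.2| = 3.0 Hz.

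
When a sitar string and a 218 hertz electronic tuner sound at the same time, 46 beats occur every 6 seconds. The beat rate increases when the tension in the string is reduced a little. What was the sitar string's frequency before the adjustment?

210.3333 Hz

Beat frequency = 46/6 = 7.6667 Hz.
|f − 218| = 7.6667, so the sitar string was at either 210.3333 Hz or 225.6667 Hz.
Lower tension means lower frequency; the adjustment lowers the sitar string's frequency.
The beat rate rose, so the adjustment moved the sitar string further from 218 Hz — it was already below the reference.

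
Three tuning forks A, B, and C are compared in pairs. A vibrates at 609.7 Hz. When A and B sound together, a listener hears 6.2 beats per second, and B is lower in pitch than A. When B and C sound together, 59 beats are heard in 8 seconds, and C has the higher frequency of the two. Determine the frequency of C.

B is below A, so f_B = 609.7 − 6.2 = 603.5 Hz.
B–C: Beat frequency = 59/8 = 7.375 Hz.
C is above B, so f_C = 603.5 + 7.375 = 610.875 Hz.

610.875 Hz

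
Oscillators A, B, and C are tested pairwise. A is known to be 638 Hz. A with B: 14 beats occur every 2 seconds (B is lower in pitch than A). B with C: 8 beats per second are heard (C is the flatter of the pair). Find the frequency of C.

623 Hz

A–B: Beat frequency = 14/2 = 7 Hz.
B is below A, so f_B = 638 − 7 = 631 Hz.
C is below B, so f_C = 631 − 8 = 623 Hz.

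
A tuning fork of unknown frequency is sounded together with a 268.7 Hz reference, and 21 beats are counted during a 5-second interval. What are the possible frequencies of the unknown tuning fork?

Beat frequency = 21/5 = 4.2 Hz.
|f − 268.7| = 4.2, so f = 268.7 ± 4.2.

264.5 Hz or 272.9 Hz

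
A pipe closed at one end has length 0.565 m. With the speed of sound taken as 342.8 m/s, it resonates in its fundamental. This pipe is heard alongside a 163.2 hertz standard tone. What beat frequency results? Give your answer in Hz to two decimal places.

11.52 Hz

Closed pipe (odd harmonics): f_n = n·v/(4L) = 1·342.8/(4·0.565) = 151.6814 Hz.
f_beat = |151.6814 − 163.2| = 11.52 Hz.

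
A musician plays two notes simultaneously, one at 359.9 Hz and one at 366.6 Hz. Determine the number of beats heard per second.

6.7 Hz

f_beat = |f₁ − f₂|.
|359.9 − 366.6| = 6.7 Hz.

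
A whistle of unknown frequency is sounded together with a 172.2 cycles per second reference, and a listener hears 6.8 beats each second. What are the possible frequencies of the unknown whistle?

|f − 172.2| = 6.8, so f = 172.2 ± 6.8.

165.4 Hz or 179 Hz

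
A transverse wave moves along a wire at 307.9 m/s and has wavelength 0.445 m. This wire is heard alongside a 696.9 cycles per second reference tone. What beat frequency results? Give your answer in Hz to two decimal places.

4.99 Hz

Source frequency f = v/λ = 307.9/0.445 = 691.9101 Hz.
f_beat = |691.9101 − 696.9| = 4.99 Hz.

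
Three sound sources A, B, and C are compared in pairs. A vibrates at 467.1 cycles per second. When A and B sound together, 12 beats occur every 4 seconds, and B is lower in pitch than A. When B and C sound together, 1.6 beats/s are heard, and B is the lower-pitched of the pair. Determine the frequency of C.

465.7 Hz

A–B: Beat frequency = 12/4 = 3 Hz.
B is below A, so f_B = 467.1 − 3 = 464.1 Hz.
C is above B, so f_C = 464.1 + 1.6 = 465.7 Hz.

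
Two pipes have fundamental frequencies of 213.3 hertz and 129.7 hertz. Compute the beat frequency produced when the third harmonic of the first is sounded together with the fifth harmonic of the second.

8.6 Hz

Third harmonic of the first: 3·213.3 = 639.9 Hz.
Fifth harmonic of the second: 5·129.7 = 648.5 Hz.
f_beat = |639.9 − 648.5| = 8.6 Hz.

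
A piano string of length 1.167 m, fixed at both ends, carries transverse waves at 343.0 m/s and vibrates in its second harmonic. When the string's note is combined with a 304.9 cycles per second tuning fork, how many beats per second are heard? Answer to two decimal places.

For a string fixed at both ends, f_n = n·v/(2L) = 2·343.0/(2·1.167) = 293.9160 Hz.
f_beat = |293.9160 − 304.9| = 10.98 Hz.

10.98 Hz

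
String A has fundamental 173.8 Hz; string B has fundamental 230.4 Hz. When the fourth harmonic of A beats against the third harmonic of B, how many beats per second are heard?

4.0 Hz

Fourth harmonic of the first: 4·173.8 = 695.2 Hz.
Third harmonic of the second: 3·230.4 = 691.2 Hz.
f_beat = |695.2 − 691.2| = 4.0 Hz.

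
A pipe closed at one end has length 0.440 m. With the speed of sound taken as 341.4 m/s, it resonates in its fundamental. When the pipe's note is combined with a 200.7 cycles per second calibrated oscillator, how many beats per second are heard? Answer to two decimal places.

6.72 Hz

Closed pipe (odd harmonics): f_n = n·v/(4L) = 1·341.4/(4·0.440) = 193.9773 Hz.
f_beat = |193.9773 − 200.7| = 6.72 Hz.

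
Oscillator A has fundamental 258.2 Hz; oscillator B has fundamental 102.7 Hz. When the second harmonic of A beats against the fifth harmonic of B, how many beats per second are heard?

Second harmonic of the first: 2·258.2 = 516.4 Hz.
Fifth harmonic of the second: 5·102.7 = 513.5 Hz.
f_beat = |516.4 − 513.5| = 2.9 Hz.

2.9 Hz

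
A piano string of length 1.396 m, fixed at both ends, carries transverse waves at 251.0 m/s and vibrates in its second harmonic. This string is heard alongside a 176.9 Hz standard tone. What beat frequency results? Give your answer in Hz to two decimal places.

For a string fixed at both ends, f_n = n·v/(2L) = 2·251.0/(2·1.396) = 179.7994 Hz.
f_beat = |179.7994 − 176.9| = 2.90 Hz.

2.90 Hz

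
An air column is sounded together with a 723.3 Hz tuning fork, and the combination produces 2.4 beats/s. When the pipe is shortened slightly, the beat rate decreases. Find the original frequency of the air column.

720.9 Hz

|f − 723.3| = 2.4, so the air column was at either 720.9 Hz or 725.7 Hz.
A shorter pipe has a higher fundamental; the adjustment raises the air column's frequency.
The beat rate fell, so the adjustment moved the air column toward 723.3 Hz — it must have started below the reference.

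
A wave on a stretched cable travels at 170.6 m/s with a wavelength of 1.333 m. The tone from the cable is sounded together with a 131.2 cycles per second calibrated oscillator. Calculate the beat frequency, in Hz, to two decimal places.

Source frequency f = v/λ = 170.6/1.333 = 127.9820 Hz.
f_beat = |127.9820 − 131.2| = 3.22 Hz.

3.22 Hz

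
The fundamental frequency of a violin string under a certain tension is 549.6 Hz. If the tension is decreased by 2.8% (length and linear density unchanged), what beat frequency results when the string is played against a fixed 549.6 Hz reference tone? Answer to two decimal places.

7.75 Hz

For a string, f ∝ √T, so the new frequency is 549.6·√0.972 = 541.8510 Hz.
f_beat = |541.8510 − 549.6| = 7.75 Hz.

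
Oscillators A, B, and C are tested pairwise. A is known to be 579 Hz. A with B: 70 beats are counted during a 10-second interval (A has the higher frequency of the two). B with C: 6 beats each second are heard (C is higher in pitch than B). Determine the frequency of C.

A–B: Beat frequency = 70/10 = 7 Hz.
B is below A, so f_B = 579 − 7 = 572 Hz.
C is above B, so f_C = 572 + 6 = 578 Hz.

578 Hz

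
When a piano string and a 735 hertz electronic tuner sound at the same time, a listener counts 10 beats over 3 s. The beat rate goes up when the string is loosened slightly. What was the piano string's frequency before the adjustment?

Beat frequency = 10/3 = 3.3333 Hz.
|f − 735| = 3.3333, so the piano string was at either 731.6667 Hz or 738.3333 Hz.
Reducing tension lowers a string's frequency; the adjustment lowers the piano string's frequency.
The beat rate rose, so the adjustment moved the piano string further from 735 Hz — it was already below the reference.

731.6667 Hz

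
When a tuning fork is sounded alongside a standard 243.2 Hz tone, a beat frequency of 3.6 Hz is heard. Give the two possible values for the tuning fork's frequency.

239.6 Hz or 246.8 Hz

|f − 243.2| = 3.6, so f = 243.2 ± 3.6.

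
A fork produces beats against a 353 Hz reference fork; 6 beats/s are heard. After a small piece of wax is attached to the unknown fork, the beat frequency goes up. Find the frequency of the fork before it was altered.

347 Hz

|f − 353| = 6, so the fork was at either 347 Hz or 359 Hz.
Loading a fork with wax lowers its frequency; the adjustment lowers the fork's frequency.
The beat rate rose, so the adjustment moved the fork further from 353 Hz — it was already below the reference.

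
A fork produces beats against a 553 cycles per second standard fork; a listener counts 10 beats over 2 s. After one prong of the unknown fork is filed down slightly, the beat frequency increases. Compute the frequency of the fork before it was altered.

558 Hz

Beat frequency = 10/2 = 5 Hz.
|f − 553| = 5, so the fork was at either 548 Hz or 558 Hz.
Filing a prong removes mass and raises the fork's frequency; the adjustment raises the fork's frequency.
The beat rate rose, so the adjustment moved the fork further from 553 Hz — it was already above the reference.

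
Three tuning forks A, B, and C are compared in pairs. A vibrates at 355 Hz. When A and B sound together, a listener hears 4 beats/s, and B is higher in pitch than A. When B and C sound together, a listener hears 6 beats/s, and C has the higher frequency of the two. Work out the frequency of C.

365 Hz

B is above A, so f_B = 355 + 4 = 359 Hz.
C is above B, so f_C = 359 + 6 = 365 Hz.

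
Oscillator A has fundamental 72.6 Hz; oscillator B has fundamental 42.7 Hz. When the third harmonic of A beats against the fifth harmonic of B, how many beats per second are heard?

4.3 Hz

Third harmonic of the first: 3·72.6 = 217.8 Hz.
Fifth harmonic of the second: 5·42.7 = 213.5 Hz.
f_beat = |217.8 − 213.5| = 4.3 Hz.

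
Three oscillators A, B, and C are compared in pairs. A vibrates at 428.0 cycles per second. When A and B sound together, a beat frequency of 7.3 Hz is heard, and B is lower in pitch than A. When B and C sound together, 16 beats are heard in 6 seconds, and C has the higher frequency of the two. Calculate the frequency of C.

423.3667 Hz

B is below A, so f_B = 428.0 − 7.3 = 420.7 Hz.
B–C: Beat frequency = 16/6 = 2.6667 Hz.
C is above B, so f_C = 420.7 + 2.6667 = 423.3667 Hz.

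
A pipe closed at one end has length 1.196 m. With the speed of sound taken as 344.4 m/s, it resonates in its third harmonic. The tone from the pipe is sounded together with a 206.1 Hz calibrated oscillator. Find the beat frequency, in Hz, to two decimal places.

9.87 Hz

Closed pipe (odd harmonics): f_n = n·v/(4L) = 3·344.4/(4·1.196) = 215.9699 Hz.
f_beat = |215.9699 − 206.1| = 9.87 Hz.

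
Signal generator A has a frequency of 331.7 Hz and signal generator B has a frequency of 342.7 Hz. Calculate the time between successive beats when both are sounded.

f_beat = |331.7 − 342.7| = 11 Hz.
Beat period T = 1 / f_beat = 1 / 11 s.

0.091 s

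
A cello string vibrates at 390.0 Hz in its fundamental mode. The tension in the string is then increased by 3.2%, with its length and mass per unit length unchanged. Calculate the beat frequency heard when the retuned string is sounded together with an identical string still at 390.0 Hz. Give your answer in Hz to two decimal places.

For a string, f ∝ √T, so the new frequency is 390.0·√1.032 = 396.1909 Hz.
f_beat = |396.1909 − 390.0| = 6.19 Hz.

6.19 Hz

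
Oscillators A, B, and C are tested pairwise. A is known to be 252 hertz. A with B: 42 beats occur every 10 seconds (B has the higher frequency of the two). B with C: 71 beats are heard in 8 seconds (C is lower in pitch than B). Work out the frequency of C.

A–B: Beat frequency = 42/10 = 4.2 Hz.
B is above A, so f_B = 252 + 4.2 = 256.2 Hz.
B–C: Beat frequency = 71/8 = 8.875 Hz.
C is below B, so f_C = 256.2 − 8.875 = 247.325 Hz.

247.325 Hz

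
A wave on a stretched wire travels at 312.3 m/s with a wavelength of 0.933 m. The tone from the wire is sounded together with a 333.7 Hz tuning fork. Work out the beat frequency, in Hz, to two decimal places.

Source frequency f = v/λ = 312.3/0.933 = 334.7267 Hz.
f_beat = |334.7267 − 333.7| = 1.03 Hz.

1.03 Hz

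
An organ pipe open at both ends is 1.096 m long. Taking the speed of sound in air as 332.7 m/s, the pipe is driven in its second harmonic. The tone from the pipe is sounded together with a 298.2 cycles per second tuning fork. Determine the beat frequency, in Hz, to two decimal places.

5.36 Hz

Open pipe: f_n = n·v/(2L) = 2·332.7/(2·1.096) = 303.5584 Hz.
f_beat = |303.5584 − 298.2| = 5.36 Hz.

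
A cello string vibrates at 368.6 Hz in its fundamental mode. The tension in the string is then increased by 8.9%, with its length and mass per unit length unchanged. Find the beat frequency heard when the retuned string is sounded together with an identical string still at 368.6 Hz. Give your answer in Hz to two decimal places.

16.05 Hz

For a string, f ∝ √T, so the new frequency is 368.6·√1.089 = 384.6531 Hz.
f_beat = |384.6531 − 368.6| = 16.05 Hz.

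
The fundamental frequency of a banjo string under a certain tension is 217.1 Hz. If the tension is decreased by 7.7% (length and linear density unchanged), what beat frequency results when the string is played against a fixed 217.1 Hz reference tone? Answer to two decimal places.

For a string, f ∝ √T, so the new frequency is 217.1·√0.923 = 208.5742 Hz.
f_beat = |208.5742 − 217.1| = 8.53 Hz.

8.53 Hz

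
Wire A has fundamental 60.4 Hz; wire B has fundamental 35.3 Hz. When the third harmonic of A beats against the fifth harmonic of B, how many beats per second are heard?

Third harmonic of the first: 3·60.4 = 181.2 Hz.
Fifth harmonic of the second: 5·35.3 = 176.5 Hz.
f_beat = |181.2 − 176.5| = 4.7 Hz.

4.7 Hz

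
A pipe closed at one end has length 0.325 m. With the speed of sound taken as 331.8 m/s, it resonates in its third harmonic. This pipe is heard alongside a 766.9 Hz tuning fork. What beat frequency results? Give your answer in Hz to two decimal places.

1.21 Hz

Closed pipe (odd harmonics): f_n = n·v/(4L) = 3·331.8/(4·0.325) = 765.6923 Hz.
f_beat = |765.6923 − 766.9| = 1.21 Hz.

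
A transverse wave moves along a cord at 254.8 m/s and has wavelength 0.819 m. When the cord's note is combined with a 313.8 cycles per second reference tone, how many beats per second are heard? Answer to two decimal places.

2.69 Hz

Source frequency f = v/λ = 254.8/0.819 = 311.1111 Hz.
f_beat = |311.1111 − 313.8| = 2.69 Hz.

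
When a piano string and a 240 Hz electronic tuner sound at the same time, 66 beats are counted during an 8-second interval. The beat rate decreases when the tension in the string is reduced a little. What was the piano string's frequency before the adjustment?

248.25 Hz

Beat frequency = 66/8 = 8.25 Hz.
|f − 240| = 8.25, so the piano string was at either 231.75 Hz or 248.25 Hz.
Lower tension means lower frequency; the adjustment lowers the piano string's frequency.
The beat rate fell, so the adjustment moved the piano string toward 240 Hz — it must have started above the reference.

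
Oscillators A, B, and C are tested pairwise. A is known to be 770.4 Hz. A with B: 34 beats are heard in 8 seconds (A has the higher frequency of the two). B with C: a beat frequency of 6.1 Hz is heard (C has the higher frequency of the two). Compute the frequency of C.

772.25 Hz

A–B: Beat frequency = 34/8 = 4.25 Hz.
B is below A, so f_B = 770.4 − 4.25 = 766.15 Hz.
C is above B, so f_C = 766.15 + 6.1 = 772.25 Hz.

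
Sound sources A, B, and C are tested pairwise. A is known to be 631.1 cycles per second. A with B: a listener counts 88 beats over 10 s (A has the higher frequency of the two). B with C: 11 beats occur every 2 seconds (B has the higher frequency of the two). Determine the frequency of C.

616.8 Hz

A–B: Beat frequency = 88/10 = 8.8 Hz.
B is below A, so f_B = 631.1 − 8.8 = 622.3 Hz.
B–C: Beat frequency = 11/2 = 5.5 Hz.
C is below B, so f_C = 622.3 − 5.5 = 616.8 Hz.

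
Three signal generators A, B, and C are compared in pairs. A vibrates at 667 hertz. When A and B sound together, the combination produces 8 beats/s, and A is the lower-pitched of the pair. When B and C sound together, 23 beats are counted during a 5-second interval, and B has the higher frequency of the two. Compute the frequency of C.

B is above A, so f_B = 667 + 8 = 675 Hz.
B–C: Beat frequency = 23/5 = 4.6 Hz.
C is below B, so f_C = 675 − 4.6 = 670.4 Hz.

670.4 Hz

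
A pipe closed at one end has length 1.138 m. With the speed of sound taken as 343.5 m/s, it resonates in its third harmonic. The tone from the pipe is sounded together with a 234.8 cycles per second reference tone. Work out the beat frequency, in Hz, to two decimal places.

8.42 Hz

Closed pipe (odd harmonics): f_n = n·v/(4L) = 3·343.5/(4·1.138) = 226.3840 Hz.
f_beat = |226.3840 − 234.8| = 8.42 Hz.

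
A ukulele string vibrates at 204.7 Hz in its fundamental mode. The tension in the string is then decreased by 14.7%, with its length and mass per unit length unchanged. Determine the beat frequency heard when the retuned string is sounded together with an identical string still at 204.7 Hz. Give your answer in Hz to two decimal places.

15.64 Hz

For a string, f ∝ √T, so the new frequency is 204.7·√0.853 = 189.0568 Hz.
f_beat = |189.0568 − 204.7| = 15.64 Hz.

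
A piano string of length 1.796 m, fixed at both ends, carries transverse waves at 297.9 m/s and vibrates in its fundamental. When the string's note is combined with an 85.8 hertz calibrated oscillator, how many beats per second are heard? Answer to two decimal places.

For a string fixed at both ends, f_n = n·v/(2L) = 1·297.9/(2·1.796) = 82.9343 Hz.
f_beat = |82.9343 − 85.8| = 2.87 Hz.

2.87 Hz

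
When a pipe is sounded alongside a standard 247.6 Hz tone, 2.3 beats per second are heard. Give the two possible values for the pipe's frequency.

245.3 Hz or 249.9 Hz

|f − 247.6| = 2.3, so f = 247.6 ± 2.3.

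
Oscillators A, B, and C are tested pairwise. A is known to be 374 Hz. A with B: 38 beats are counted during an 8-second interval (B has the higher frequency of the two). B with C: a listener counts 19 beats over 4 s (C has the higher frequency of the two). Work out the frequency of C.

A–B: Beat frequency = 38/8 = 4.75 Hz.
B is above A, so f_B = 374 + 4.75 = 378.75 Hz.
B–C: Beat frequency = 19/4 = 4.75 Hz.
C is above B, so f_C = 378.75 + 4.75 = 383.5 Hz.

383.5 Hz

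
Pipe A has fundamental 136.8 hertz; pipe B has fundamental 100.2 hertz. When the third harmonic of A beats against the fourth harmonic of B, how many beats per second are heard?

Third harmonic of the first: 3·136.8 = 410.4 Hz.
Fourth harmonic of the second: 4·100.2 = 400.8 Hz.
f_beat = |410.4 − 400.8| = 9.6 Hz.

9.6 Hz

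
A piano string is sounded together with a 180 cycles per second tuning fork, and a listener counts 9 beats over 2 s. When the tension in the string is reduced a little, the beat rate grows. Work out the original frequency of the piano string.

175.5 Hz

Beat frequency = 9/2 = 4.5 Hz.
|f − 180| = 4.5, so the piano string was at either 175.5 Hz or 184.5 Hz.
Lower tension means lower frequency; the adjustment lowers the piano string's frequency.
The beat rate rose, so the adjustment moved the piano string further from 180 Hz — it was already below the reference.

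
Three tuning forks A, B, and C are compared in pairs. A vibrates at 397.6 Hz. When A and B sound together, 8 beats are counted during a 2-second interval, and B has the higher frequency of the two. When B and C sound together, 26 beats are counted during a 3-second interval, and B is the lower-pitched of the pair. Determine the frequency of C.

A–B: Beat frequency = 8/2 = 4 Hz.
B is above A, so f_B = 397.6 + 4 = 401.6 Hz.
B–C: Beat frequency = 26/3 = 8.6667 Hz.
C is above B, so f_C = 401.6 + 8.6667 = 410.2667 Hz.

410.2667 Hz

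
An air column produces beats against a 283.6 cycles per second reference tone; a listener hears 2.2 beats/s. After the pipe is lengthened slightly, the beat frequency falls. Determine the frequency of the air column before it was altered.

285.8 Hz

|f − 283.6| = 2.2, so the air column was at either 281.4 Hz or 285.8 Hz.
A longer pipe has a lower fundamental; the adjustment lowers the air column's frequency.
The beat rate fell, so the adjustment moved the air column toward 283.6 Hz — it must have started above the reference.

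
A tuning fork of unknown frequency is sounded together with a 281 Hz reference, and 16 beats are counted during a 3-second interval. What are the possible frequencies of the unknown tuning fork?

275.6667 Hz or 286.3333 Hz

Beat frequency = 16/3 = 5.3333 Hz.
|f − 281| = 5.3333, so f = 281 ± 5.3333.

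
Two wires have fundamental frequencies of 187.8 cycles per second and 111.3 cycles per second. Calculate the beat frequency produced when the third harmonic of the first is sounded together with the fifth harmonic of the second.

Third harmonic of the first: 3·187.8 = 563.4 Hz.
Fifth harmonic of the second: 5·111.3 = 556.5 Hz.
f_beat = |563.4 − 556.5| = 6.9 Hz.

6.9 Hz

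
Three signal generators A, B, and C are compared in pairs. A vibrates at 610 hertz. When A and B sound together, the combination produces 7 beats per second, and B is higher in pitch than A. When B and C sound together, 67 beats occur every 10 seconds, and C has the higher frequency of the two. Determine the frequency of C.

623.7 Hz

B is above A, so f_B = 610 + 7 = 617 Hz.
B–C: Beat frequency = 67/10 = 6.7 Hz.
C is above B, so f_C = 617 + 6.7 = 623.7 Hz.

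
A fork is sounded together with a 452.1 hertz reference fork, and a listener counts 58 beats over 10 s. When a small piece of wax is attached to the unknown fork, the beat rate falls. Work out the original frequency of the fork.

457.9 Hz

Beat frequency = 58/10 = 5.8 Hz.
|f − 452.1| = 5.8, so the fork was at either 446.3 Hz or 457.9 Hz.
Loading a fork with wax lowers its frequency; the adjustment lowers the fork's frequency.
The beat rate fell, so the adjustment moved the fork toward 452.1 Hz — it must have started above the reference.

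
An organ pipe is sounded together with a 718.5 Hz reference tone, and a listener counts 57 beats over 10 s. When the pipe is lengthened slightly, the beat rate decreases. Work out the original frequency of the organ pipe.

Beat frequency = 57/10 = 5.7 Hz.
|f − 718.5| = 5.7, so the organ pipe was at either 712.8 Hz or 724.2 Hz.
A longer pipe has a lower fundamental; the adjustment lowers the organ pipe's frequency.
The beat rate fell, so the adjustment moved the organ pipe toward 718.5 Hz — it must have started above the reference.

724.2 Hz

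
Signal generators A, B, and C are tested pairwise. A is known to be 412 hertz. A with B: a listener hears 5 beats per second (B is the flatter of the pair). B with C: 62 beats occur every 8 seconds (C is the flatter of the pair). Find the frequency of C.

399.25 Hz

B is below A, so f_B = 412 − 5 = 407 Hz.
B–C: Beat frequency = 62/8 = 7.75 Hz.
C is below B, so f_C = 407 − 7.75 = 399.25 Hz.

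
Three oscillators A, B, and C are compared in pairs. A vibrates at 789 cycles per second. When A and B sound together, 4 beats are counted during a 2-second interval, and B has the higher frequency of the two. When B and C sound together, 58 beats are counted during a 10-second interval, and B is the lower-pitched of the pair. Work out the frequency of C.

796.8 Hz

A–B: Beat frequency = 4/2 = 2 Hz.
B is above A, so f_B = 789 + 2 = 791 Hz.
B–C: Beat frequency = 58/10 = 5.8 Hz.
C is above B, so f_C = 791 + 5.8 = 796.8 Hz.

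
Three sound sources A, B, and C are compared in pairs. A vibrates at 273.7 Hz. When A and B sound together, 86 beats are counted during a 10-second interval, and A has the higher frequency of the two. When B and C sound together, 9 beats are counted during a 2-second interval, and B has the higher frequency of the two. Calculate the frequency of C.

A–B: Beat frequency = 86/10 = 8.6 Hz.
B is below A, so f_B = 273.7 − 8.6 = 265.1 Hz.
B–C: Beat frequency = 9/2 = 4.5 Hz.
C is below B, so f_C = 265.1 − 4.5 = 260.6 Hz.

260.6 Hz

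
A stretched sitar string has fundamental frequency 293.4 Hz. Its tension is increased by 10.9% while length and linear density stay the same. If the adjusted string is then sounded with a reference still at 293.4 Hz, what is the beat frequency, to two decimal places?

For a string, f ∝ √T, so the new frequency is 293.4·√1.109 = 308.9768 Hz.
f_beat = |308.9768 − 293.4| = 15.58 Hz.

15.58 Hz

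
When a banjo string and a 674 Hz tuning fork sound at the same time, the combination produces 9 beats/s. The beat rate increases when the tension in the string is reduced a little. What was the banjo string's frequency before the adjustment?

|f − 674| = 9, so the banjo string was at either 665 Hz or 683 Hz.
Lower tension means lower frequency; the adjustment lowers the banjo string's frequency.
The beat rate rose, so the adjustment moved the banjo string further from 674 Hz — it was already below the reference.

665 Hz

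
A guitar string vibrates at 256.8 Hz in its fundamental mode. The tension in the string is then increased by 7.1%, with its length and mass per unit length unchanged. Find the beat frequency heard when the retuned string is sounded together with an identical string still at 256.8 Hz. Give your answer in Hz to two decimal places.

8.96 Hz

For a string, f ∝ √T, so the new frequency is 256.8·√1.071 = 265.7601 Hz.
f_beat = |265.7601 − 256.8| = 8.96 Hz.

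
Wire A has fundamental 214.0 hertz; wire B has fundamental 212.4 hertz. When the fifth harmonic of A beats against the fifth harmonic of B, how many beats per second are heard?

8.0 Hz

Fifth harmonic of the first: 5·214.0 = 1070.0 Hz.
Fifth harmonic of the second: 5·212.4 = 1062.0 Hz.
f_beat = |1070.0 − 1062.0| = 8.0 Hz.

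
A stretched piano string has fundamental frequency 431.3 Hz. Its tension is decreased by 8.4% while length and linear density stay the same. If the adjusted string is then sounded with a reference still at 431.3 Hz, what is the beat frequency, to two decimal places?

For a string, f ∝ √T, so the new frequency is 431.3·√0.916 = 412.7881 Hz.
f_beat = |412.7881 − 431.3| = 18.51 Hz.

18.51 Hz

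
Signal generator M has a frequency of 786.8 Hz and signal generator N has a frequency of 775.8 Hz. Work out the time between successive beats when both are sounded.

f_beat = |786.8 − 775.8| = 11 Hz.
Beat period T = 1 / f_beat = 1 / 11 s.

0.091 s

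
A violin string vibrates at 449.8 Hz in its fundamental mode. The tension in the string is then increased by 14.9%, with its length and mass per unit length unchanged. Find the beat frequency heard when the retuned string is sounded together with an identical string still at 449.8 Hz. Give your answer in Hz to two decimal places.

For a string, f ∝ √T, so the new frequency is 449.8·√1.149 = 482.1470 Hz.
f_beat = |482.1470 − 449.8| = 32.35 Hz.

32.35 Hz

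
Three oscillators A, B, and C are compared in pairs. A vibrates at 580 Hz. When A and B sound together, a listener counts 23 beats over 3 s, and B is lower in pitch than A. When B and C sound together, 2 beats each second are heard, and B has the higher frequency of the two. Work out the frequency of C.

A–B: Beat frequency = 23/3 = 7.6667 Hz.
B is below A, so f_B = 580 − 7.6667 = 572.3333 Hz.
C is below B, so f_C = 572.3333 − 2 = 570.3333 Hz.

570.3333 Hz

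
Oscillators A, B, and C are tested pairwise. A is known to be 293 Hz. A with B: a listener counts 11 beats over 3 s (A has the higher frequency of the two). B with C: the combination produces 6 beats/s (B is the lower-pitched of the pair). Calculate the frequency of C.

295.3333 Hz

A–B: Beat frequency = 11/3 = 3.6667 Hz.
B is below A, so f_B = 293 − 3.6667 = 289.3333 Hz.
C is above B, so f_C = 289.3333 + 6 = 295.3333 Hz.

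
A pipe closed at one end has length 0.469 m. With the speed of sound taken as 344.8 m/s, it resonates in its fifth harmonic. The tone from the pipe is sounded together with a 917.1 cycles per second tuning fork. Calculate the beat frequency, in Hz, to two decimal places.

1.88 Hz

Closed pipe (odd harmonics): f_n = n·v/(4L) = 5·344.8/(4·0.469) = 918.9765 Hz.
f_beat = |918.9765 − 917.1| = 1.88 Hz.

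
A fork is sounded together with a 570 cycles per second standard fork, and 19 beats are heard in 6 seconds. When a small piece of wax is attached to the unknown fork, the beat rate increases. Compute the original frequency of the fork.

Beat frequency = 19/6 = 3.1667 Hz.
|f − 570| = 3.1667, so the fork was at either 566.8333 Hz or 573.1667 Hz.
Loading a fork with wax lowers its frequency; the adjustment lowers the fork's frequency.
The beat rate rose, so the adjustment moved the fork further from 570 Hz — it was already below the reference.

566.8333 Hz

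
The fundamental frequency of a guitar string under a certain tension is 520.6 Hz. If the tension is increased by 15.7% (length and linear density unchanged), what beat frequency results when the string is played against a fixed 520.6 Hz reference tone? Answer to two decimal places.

39.38 Hz

For a string, f ∝ √T, so the new frequency is 520.6·√1.157 = 559.9778 Hz.
f_beat = |559.9778 − 520.6| = 39.38 Hz.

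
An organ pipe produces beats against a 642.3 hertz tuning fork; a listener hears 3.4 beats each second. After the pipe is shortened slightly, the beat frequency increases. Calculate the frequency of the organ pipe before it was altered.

645.7 Hz

|f − 642.3| = 3.4, so the organ pipe was at either 638.9 Hz or 645.7 Hz.
A shorter pipe has a higher fundamental; the adjustment raises the organ pipe's frequency.
The beat rate rose, so the adjustment moved the organ pipe further from 642.3 Hz — it was already above the reference.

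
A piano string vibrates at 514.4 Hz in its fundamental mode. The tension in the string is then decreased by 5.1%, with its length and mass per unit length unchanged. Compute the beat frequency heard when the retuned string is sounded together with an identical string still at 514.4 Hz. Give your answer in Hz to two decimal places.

For a string, f ∝ √T, so the new frequency is 514.4·√0.949 = 501.1111 Hz.
f_beat = |501.1111 − 514.4| = 13.29 Hz.

13.29 Hz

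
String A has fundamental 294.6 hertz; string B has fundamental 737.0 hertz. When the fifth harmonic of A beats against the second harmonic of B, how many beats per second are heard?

1.0 Hz

Fifth harmonic of the first: 5·294.6 = 1473.0 Hz.
Second harmonic of the second: 2·737.0 = 1474.0 Hz.
f_beat = |1473.0 − 1474.0| = 1.0 Hz.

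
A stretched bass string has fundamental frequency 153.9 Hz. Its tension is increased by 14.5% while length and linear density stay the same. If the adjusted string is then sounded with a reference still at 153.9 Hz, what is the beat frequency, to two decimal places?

10.78 Hz

For a string, f ∝ √T, so the new frequency is 153.9·√1.145 = 164.6802 Hz.
f_beat = |164.6802 − 153.9| = 10.78 Hz.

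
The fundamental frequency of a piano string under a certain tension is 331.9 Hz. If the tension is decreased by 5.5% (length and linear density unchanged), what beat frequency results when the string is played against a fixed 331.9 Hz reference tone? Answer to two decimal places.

For a string, f ∝ √T, so the new frequency is 331.9·√0.945 = 322.6437 Hz.
f_beat = |322.6437 − 331.9| = 9.26 Hz.

9.26 Hz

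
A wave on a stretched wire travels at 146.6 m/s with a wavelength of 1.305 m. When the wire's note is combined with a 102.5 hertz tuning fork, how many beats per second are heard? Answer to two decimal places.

Source frequency f = v/λ = 146.6/1.305 = 112.3372 Hz.
f_beat = |112.3372 − 102.5| = 9.84 Hz.

9.84 Hz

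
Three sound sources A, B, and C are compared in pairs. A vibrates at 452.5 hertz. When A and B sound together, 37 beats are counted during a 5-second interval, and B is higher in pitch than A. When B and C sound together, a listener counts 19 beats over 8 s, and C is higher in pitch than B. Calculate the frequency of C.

A–B: Beat frequency = 37/5 = 7.4 Hz.
B is above A, so f_B = 452.5 + 7.4 = 459.9 Hz.
B–C: Beat frequency = 19/8 = 2.375 Hz.
C is above B, so f_C = 459.9 + 2.375 = 462.275 Hz.

462.275 Hz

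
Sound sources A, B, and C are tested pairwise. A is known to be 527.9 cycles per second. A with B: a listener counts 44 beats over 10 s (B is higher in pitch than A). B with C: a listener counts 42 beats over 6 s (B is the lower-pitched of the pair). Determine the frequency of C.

A–B: Beat frequency = 44/10 = 4.4 Hz.
B is above A, so f_B = 527.9 + 4.4 = 532.3 Hz.
B–C: Beat frequency = 42/6 = 7 Hz.
C is above B, so f_C = 532.3 + 7 = 539.3 Hz.

539.3 Hz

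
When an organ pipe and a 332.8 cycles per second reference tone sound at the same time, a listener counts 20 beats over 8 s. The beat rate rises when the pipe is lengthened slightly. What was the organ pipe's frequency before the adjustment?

330.3 Hz

Beat frequency = 20/8 = 2.5 Hz.
|f − 332.8| = 2.5, so the organ pipe was at either 330.3 Hz or 335.3 Hz.
A longer pipe has a lower fundamental; the adjustment lowers the organ pipe's frequency.
The beat rate rose, so the adjustment moved the organ pipe further from 332.8 Hz — it was already below the reference.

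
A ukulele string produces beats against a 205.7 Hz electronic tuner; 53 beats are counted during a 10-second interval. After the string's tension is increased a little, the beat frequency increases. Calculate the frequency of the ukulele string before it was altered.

Beat frequency = 53/10 = 5.3 Hz.
|f − 205.7| = 5.3, so the ukulele string was at either 200.4 Hz or 211 Hz.
Higher tension means higher frequency; the adjustment raises the ukulele string's frequency.
The beat rate rose, so the adjustment moved the ukulele string further from 205.7 Hz — it was already above the reference.

211 Hz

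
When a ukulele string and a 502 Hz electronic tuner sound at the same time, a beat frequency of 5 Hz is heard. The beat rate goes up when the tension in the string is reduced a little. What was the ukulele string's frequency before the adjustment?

497 Hz

|f − 502| = 5, so the ukulele string was at either 497 Hz or 507 Hz.
Lower tension means lower frequency; the adjustment lowers the ukulele string's frequency.
The beat rate rose, so the adjustment moved the ukulele string further from 502 Hz — it was already below the reference.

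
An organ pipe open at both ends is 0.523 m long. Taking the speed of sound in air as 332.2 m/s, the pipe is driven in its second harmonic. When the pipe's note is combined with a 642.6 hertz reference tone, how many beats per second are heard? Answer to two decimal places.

Open pipe: f_n = n·v/(2L) = 2·332.2/(2·0.523) = 635.1816 Hz.
f_beat = |635.1816 − 642.6| = 7.42 Hz.

7.42 Hz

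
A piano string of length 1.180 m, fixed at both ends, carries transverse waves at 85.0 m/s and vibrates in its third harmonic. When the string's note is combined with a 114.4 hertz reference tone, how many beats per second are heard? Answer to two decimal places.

6.35 Hz

For a string fixed at both ends, f_n = n·v/(2L) = 3·85.0/(2·1.180) = 108.0508 Hz.
f_beat = |108.0508 − 114.4| = 6.35 Hz.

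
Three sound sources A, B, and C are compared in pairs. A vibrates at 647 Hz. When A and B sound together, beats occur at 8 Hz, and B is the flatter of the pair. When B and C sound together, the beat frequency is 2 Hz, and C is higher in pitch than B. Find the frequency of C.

641 Hz

B is below A, so f_B = 647 − 8 = 639 Hz.
C is above B, so f_C = 639 + 2 = 641 Hz.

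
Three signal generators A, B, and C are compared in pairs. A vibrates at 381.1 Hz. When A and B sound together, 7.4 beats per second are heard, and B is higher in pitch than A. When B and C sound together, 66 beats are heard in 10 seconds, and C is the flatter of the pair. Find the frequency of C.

381.9 Hz

B is above A, so f_B = 381.1 + 7.4 = 388.5 Hz.
B–C: Beat frequency = 66/10 = 6.6 Hz.
C is below B, so f_C = 388.5 − 6.6 = 381.9 Hz.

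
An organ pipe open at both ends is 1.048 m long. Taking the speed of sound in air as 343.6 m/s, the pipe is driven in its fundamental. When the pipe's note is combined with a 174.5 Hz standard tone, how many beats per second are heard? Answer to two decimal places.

10.57 Hz

Open pipe: f_n = n·v/(2L) = 1·343.6/(2·1.048) = 163.9313 Hz.
f_beat = |163.9313 − 174.5| = 10.57 Hz.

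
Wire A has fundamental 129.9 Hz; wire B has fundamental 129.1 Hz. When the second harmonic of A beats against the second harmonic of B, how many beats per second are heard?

Second harmonic of the first: 2·129.9 = 259.8 Hz.
Second harmonic of the second: 2·129.1 = 258.2 Hz.
f_beat = |259.8 − 258.2| = 1.6 Hz.

1.6 Hz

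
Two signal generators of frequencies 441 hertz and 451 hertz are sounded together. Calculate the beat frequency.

10 Hz

The beat frequency equals the magnitude of the frequency difference.
|441 − 451| = 10 Hz.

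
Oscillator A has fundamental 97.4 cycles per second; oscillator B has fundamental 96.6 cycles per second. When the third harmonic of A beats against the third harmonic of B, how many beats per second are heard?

Third harmonic of the first: 3·97.4 = 292.2 Hz.
Third harmonic of the second: 3·96.6 = 289.8 Hz.
f_beat = |292.2 − 289.8| = 2.4 Hz.

2.4 Hz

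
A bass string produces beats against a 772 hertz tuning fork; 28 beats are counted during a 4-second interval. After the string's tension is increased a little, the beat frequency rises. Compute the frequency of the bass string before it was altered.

Beat frequency = 28/4 = 7 Hz.
|f − 772| = 7, so the bass string was at either 765 Hz or 779 Hz.
Higher tension means higher frequency; the adjustment raises the bass string's frequency.
The beat rate rose, so the adjustment moved the bass string further from 772 Hz — it was already above the reference.

779 Hz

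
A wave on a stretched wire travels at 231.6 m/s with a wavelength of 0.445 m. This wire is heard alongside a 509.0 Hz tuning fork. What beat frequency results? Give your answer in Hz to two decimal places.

Source frequency f = v/λ = 231.6/0.445 = 520.4494 Hz.
f_beat = |520.4494 − 509.0| = 11.45 Hz.

11.45 Hz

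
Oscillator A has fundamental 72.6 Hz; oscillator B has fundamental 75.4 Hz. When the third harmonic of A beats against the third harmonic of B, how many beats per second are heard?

Third harmonic of the first: 3·72.6 = 217.8 Hz.
Third harmonic of the second: 3·75.4 = 226.2 Hz.
f_beat = |217.8 − 226.2| = 8.4 Hz.

8.4 Hz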